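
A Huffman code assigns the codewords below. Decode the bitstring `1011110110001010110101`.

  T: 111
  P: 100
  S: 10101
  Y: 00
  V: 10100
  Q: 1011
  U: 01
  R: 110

Read left to right; each codeword is recognised as soon as it completes (prefix code):
  1011→Q | 110→R | 110→R | 00→Y | 10101→S | 10101→S
Decoded message: QRRYSS

QRRYSS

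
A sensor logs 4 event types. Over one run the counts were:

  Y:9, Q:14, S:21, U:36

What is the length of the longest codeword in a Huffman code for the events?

3

Merge the two lowest-weight nodes at each step:
combine Y(9), Q(14) → 23
combine S(21), 23 → 44
combine U(36), 44 → 80
The first pair merged (Y, Q) ends up deepest, at depth 3.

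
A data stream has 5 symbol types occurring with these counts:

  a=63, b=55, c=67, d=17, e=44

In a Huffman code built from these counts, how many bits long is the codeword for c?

2

Repeatedly merge the two smallest:
merge d(17) and e(44): 61
merge b(55) and 61: 116
merge a(63) and c(67): 130
merge 116 and 130: 246
c sits 2 levels below the root, so its codeword is 2 bits.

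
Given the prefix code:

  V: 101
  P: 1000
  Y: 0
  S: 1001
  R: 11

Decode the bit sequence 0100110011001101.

YSSSV

Read left to right; each codeword is recognised as soon as it completes (prefix code):
  0→Y | 1001→S | 1001→S | 1001→S | 101→V
Decoded message: YSSSV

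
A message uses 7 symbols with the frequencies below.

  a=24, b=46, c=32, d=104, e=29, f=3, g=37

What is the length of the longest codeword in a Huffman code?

Merge the two lowest-weight nodes at each step:
combine f(3), a(24) → 27
combine 27, e(29) → 56
combine c(32), g(37) → 69
combine b(46), 56 → 102
combine 69, 102 → 171
combine d(104), 171 → 275
The rarest symbols sit at the bottom; the longest codeword is 5 bits.

5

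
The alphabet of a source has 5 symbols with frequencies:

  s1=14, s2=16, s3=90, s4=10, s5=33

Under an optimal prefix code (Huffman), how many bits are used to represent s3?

1

Huffman merges, smallest pair first:
merge s4(10) and s1(14): 24
merge s2(16) and 24: 40
merge s5(33) and 40: 73
merge 73 and s3(90): 163
s3 is merged only at the final step, so code length = 1.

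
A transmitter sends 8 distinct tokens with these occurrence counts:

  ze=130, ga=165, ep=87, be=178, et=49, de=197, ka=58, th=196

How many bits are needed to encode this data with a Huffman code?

3088

Merge the two smallest weights repeatedly:
merge et(49) and ka(58): 107
merge ep(87) and 107: 194
merge ze(130) and ga(165): 295
merge be(178) and 194: 372
merge th(196) and de(197): 393
merge 295 and 372: 667
merge 393 and 667: 1060
Total encoded bits = sum of merged weights = 107 + 194 + 295 + 372 + 393 + 667 + 1060 = 3088.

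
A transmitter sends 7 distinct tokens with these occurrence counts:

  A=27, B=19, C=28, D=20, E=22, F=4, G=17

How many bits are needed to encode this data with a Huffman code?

377

Build the Huffman tree bottom-up:
F(4) + G(17) → 21
B(19) + D(20) → 39
21 + E(22) → 43
A(27) + C(28) → 55
39 + 43 → 82
55 + 82 → 137
Total encoded bits = sum of merged weights = 21 + 39 + 43 + 55 + 82 + 137 = 377.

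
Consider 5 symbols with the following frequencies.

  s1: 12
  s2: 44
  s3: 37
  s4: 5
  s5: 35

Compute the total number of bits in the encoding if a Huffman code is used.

Greedily combine the two least-frequent nodes:
merge s4(5) and s1(12): 17
merge 17 and s5(35): 52
merge s3(37) and s2(44): 81
merge 52 and 81: 133
Each symbol's bit-cost is frequency × depth; summing gives 283 bits (equivalently 17 + 52 + 81 + 133).

283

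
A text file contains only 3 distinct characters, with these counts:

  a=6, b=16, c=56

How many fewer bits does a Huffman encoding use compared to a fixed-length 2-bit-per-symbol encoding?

Fixed-length: 2 bits × 78 symbols = 156 bits.
Huffman merges:
merge a(6) and b(16): 22
merge 22 and c(56): 78
Huffman total = 22 + 78 = 100 bits.
Saving = 156 − 100 = 56 bits.

56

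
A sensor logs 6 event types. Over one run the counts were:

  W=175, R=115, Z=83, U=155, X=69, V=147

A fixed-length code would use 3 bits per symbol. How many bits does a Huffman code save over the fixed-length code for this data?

Fixed-length: 3 bits × 744 symbols = 2232 bits.
Huffman merges:
combine X(69), Z(83) → 152
combine R(115), V(147) → 262
combine 152, U(155) → 307
combine W(175), 262 → 437
combine 307, 437 → 744
Huffman total = 152 + 262 + 307 + 437 + 744 = 1902 bits.
Saving = 2232 − 1902 = 330 bits.

330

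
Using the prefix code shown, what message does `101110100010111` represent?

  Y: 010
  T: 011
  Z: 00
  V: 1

VTVYZVTV

Read left to right; each codeword is recognised as soon as it completes (prefix code):
  1→V | 011→T | 1→V | 010→Y | 00→Z | 1→V | 011→T | 1→V
Decoded message: VTVYZVTV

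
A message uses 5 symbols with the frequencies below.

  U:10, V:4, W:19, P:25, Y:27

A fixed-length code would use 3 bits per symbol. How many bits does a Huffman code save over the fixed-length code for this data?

Fixed-length: 3 bits × 85 symbols = 255 bits.
Huffman merges:
combine V(4), U(10) → 14
combine 14, W(19) → 33
combine P(25), Y(27) → 52
combine 33, 52 → 85
Huffman total = 14 + 33 + 52 + 85 = 184 bits.
Saving = 255 − 184 = 71 bits.

71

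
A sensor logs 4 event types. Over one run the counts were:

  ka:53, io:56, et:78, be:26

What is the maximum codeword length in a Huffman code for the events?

Merge the two lowest-weight nodes at each step:
combine be(26), ka(53) → 79
combine io(56), et(78) → 134
combine 79, 134 → 213
The first pair merged (be, ka) ends up deepest, at depth 2.

2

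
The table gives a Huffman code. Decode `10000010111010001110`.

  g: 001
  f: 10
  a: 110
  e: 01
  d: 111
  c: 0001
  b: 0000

Read left to right; each codeword is recognised as soon as it completes (prefix code):
  10→f | 0000→b | 10→f | 111→d | 01→e | 0001→c | 110→a
Decoded message: fbfdeca

fbfdeca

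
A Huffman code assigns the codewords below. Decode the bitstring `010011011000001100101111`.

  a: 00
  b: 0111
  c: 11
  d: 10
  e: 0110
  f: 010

Read left to right; each codeword is recognised as soon as it completes (prefix code):
  010→f | 0110→e | 11→c | 00→a | 00→a | 0110→e | 010→f | 11→c | 11→c
Decoded message: fecaaefcc

fecaaefcc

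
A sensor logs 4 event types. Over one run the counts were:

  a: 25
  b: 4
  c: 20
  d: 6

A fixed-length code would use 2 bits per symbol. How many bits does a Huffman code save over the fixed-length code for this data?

Fixed-length: 2 bits × 55 symbols = 110 bits.
Huffman merges:
b(4) + d(6) → 10
10 + c(20) → 30
a(25) + 30 → 55
Huffman total = 10 + 30 + 55 = 95 bits.
Saving = 110 − 95 = 15 bits.

15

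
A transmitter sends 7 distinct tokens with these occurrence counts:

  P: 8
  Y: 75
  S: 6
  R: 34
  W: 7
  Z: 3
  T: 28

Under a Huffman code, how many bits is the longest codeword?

Merge the two lowest-weight nodes at each step:
Z(3) + S(6) → 9
W(7) + P(8) → 15
9 + 15 → 24
24 + T(28) → 52
R(34) + 52 → 86
Y(75) + 86 → 161
Maximum depth reached is 5.

5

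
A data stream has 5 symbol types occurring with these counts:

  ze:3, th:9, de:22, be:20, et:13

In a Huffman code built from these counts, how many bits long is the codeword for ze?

Repeatedly merge the two smallest:
merge ze(3) and th(9): 12
merge 12 and et(13): 25
merge be(20) and de(22): 42
merge 25 and 42: 67
ze sits 3 levels below the root, so its codeword is 3 bits.

3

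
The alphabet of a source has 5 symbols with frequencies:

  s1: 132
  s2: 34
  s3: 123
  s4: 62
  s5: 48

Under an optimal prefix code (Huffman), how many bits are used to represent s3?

2

Huffman merges, smallest pair first:
combine s2(34), s5(48) → 82
combine s4(62), 82 → 144
combine s3(123), s1(132) → 255
combine 144, 255 → 399
The subtree containing s3 is merged 2 times, so code length = 2.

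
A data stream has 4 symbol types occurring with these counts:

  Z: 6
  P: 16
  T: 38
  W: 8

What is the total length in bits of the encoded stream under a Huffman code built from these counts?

112

Merge the two smallest weights repeatedly:
merge Z(6) and W(8): 14
merge 14 and P(16): 30
merge 30 and T(38): 68
Total encoded bits = sum of merged weights = 14 + 30 + 68 = 112.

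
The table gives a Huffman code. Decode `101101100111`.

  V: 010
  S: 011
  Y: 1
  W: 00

Read left to right; each codeword is recognised as soon as it completes (prefix code):
  1→Y | 011→S | 011→S | 00→W | 1→Y | 1→Y | 1→Y
Decoded message: YSSWYYY

YSSWYYY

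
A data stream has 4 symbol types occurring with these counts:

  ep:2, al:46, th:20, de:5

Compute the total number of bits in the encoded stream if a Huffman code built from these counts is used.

Greedily combine the two least-frequent nodes:
combine ep(2), de(5) → 7
combine 7, th(20) → 27
combine 27, al(46) → 73
The encoded length is the sum of every internal node's weight: 7 + 27 + 73 = 107 bits.

107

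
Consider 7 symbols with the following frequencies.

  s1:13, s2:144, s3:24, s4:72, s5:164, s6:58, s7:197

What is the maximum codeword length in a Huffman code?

Merge the two lowest-weight nodes at each step:
combine s1(13), s3(24) → 37
combine 37, s6(58) → 95
combine s4(72), 95 → 167
combine s2(144), s5(164) → 308
combine 167, s7(197) → 364
combine 308, 364 → 672
The first pair merged (s1, s3) ends up deepest, at depth 5.

5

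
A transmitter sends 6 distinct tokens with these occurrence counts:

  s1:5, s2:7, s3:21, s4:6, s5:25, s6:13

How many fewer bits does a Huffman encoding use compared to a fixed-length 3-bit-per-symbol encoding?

Fixed-length: 3 bits × 77 symbols = 231 bits.
Huffman merges:
s1(5) + s4(6) → 11
s2(7) + 11 → 18
s6(13) + 18 → 31
s3(21) + s5(25) → 46
31 + 46 → 77
Huffman total = 11 + 18 + 31 + 46 + 77 = 183 bits.
Saving = 231 − 183 = 48 bits.

48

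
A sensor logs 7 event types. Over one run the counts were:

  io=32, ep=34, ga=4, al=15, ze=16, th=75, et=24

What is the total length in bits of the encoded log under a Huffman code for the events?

Greedily combine the two least-frequent nodes:
merge ga(4) and al(15): 19
merge ze(16) and 19: 35
merge et(24) and io(32): 56
merge ep(34) and 35: 69
merge 56 and 69: 125
merge th(75) and 125: 200
The encoded length is the sum of every internal node's weight: 19 + 35 + 56 + 69 + 125 + 200 = 504 bits.

504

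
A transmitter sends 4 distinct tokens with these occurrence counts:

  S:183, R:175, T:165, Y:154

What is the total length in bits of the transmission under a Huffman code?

Merge the two smallest weights repeatedly:
Y(154) + T(165) → 319
R(175) + S(183) → 358
319 + 358 → 677
The encoded length is the sum of every internal node's weight: 319 + 358 + 677 = 1354 bits.

1354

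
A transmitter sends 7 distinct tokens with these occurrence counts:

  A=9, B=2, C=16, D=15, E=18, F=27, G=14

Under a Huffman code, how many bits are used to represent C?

3

Repeatedly merge the two smallest:
merge B(2) and A(9): 11
merge 11 and G(14): 25
merge D(15) and C(16): 31
merge E(18) and 25: 43
merge F(27) and 31: 58
merge 43 and 58: 101
C's leaf is at depth 3, giving a 3-bit codeword.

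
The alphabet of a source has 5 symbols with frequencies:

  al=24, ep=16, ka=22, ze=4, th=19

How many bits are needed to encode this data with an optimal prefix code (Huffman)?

190

Build the Huffman tree bottom-up:
ze(4) + ep(16) → 20
th(19) + 20 → 39
ka(22) + al(24) → 46
39 + 46 → 85
Total encoded bits = sum of merged weights = 20 + 39 + 46 + 85 = 190.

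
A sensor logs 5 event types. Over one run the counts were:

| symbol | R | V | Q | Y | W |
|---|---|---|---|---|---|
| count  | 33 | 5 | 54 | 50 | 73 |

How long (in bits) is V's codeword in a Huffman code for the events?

3

Repeatedly merge the two smallest:
V(5) + R(33) → 38
38 + Y(50) → 88
Q(54) + W(73) → 127
88 + 127 → 215
V's leaf is at depth 3, giving a 3-bit codeword.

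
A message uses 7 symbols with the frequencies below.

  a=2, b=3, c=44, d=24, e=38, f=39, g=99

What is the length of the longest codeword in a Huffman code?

Merge the two lowest-weight nodes at each step:
combine a(2), b(3) → 5
combine 5, d(24) → 29
combine 29, e(38) → 67
combine f(39), c(44) → 83
combine 67, 83 → 150
combine g(99), 150 → 249
The rarest symbols sit at the bottom; the longest codeword is 5 bits.

5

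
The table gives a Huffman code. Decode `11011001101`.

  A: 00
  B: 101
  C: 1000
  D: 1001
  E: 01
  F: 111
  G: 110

GGEB

Read left to right; each codeword is recognised as soon as it completes (prefix code):
  110→G | 110→G | 01→E | 101→B
Decoded message: GGEB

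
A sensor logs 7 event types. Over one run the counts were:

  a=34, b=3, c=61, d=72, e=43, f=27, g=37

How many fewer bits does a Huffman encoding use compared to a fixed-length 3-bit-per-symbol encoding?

Fixed-length: 3 bits × 277 symbols = 831 bits.
Huffman merges:
combine b(3), f(27) → 30
combine 30, a(34) → 64
combine g(37), e(43) → 80
combine c(61), 64 → 125
combine d(72), 80 → 152
combine 125, 152 → 277
Huffman total = 30 + 64 + 80 + 125 + 152 + 277 = 728 bits.
Saving = 831 − 728 = 103 bits.

103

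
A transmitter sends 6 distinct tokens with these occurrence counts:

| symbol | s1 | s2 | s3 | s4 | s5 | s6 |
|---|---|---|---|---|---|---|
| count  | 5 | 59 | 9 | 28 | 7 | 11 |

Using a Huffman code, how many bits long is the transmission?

Build the Huffman tree bottom-up:
combine s1(5), s5(7) → 12
combine s3(9), s6(11) → 20
combine 12, 20 → 32
combine s4(28), 32 → 60
combine s2(59), 60 → 119
Total encoded bits = sum of merged weights = 12 + 20 + 32 + 60 + 119 = 243.

243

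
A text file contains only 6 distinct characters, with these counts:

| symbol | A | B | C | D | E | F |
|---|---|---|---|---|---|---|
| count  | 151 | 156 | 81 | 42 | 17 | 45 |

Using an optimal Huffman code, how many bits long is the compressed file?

Greedily combine the two least-frequent nodes:
E(17) + D(42) → 59
F(45) + 59 → 104
C(81) + 104 → 185
A(151) + B(156) → 307
185 + 307 → 492
Total encoded bits = sum of merged weights = 59 + 104 + 185 + 307 + 492 = 1147.

1147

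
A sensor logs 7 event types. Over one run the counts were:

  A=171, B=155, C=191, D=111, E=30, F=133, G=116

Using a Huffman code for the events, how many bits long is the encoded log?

Merge the two smallest weights repeatedly:
combine E(30), D(111) → 141
combine G(116), F(133) → 249
combine 141, B(155) → 296
combine A(171), C(191) → 362
combine 249, 296 → 545
combine 362, 545 → 907
Total encoded bits = sum of merged weights = 141 + 249 + 296 + 362 + 545 + 907 = 2500.

2500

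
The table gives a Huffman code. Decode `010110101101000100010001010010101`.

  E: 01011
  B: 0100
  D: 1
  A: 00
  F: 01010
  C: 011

Read left to right; each codeword is recognised as soon as it completes (prefix code):
  01011→E | 01011→E | 0100→B | 0100→B | 0100→B | 01010→F | 01010→F | 1→D
Decoded message: EEBBBFFD

EEBBBFFD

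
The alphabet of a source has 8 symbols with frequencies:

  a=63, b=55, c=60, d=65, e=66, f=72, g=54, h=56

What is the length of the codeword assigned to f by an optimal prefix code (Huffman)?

Repeatedly merge the two smallest:
merge g(54) and b(55): 109
merge h(56) and c(60): 116
merge a(63) and d(65): 128
merge e(66) and f(72): 138
merge 109 and 116: 225
merge 128 and 138: 266
merge 225 and 266: 491
The subtree containing f is merged 3 times, so code length = 3.

3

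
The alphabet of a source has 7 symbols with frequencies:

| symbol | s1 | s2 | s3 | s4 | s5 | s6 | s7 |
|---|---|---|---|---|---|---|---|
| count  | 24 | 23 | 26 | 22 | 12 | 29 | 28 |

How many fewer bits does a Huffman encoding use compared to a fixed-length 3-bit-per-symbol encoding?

Fixed-length: 3 bits × 164 symbols = 492 bits.
Huffman merges:
s5(12) + s4(22) → 34
s2(23) + s1(24) → 47
s3(26) + s7(28) → 54
s6(29) + 34 → 63
47 + 54 → 101
63 + 101 → 164
Huffman total = 34 + 47 + 54 + 63 + 101 + 164 = 463 bits.
Saving = 492 − 463 = 29 bits.

29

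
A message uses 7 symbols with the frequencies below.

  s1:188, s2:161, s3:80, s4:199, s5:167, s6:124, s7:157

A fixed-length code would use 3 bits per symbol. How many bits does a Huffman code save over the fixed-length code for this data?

199

Fixed-length: 3 bits × 1076 symbols = 3228 bits.
Huffman merges:
merge s3(80) and s6(124): 204
merge s7(157) and s2(161): 318
merge s5(167) and s1(188): 355
merge s4(199) and 204: 403
merge 318 and 355: 673
merge 403 and 673: 1076
Huffman total = 204 + 318 + 355 + 403 + 673 + 1076 = 3029 bits.
Saving = 3228 − 3029 = 199 bits.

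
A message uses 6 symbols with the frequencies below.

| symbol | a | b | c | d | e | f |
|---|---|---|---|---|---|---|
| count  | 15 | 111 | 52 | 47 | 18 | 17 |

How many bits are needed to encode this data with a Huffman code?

Build the Huffman tree bottom-up:
combine a(15), f(17) → 32
combine e(18), 32 → 50
combine d(47), 50 → 97
combine c(52), 97 → 149
combine b(111), 149 → 260
Total encoded bits = sum of merged weights = 32 + 50 + 97 + 149 + 260 = 588.

588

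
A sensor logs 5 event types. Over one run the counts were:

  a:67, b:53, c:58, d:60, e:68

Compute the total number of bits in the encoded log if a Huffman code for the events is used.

Greedily combine the two least-frequent nodes:
combine b(53), c(58) → 111
combine d(60), a(67) → 127
combine e(68), 111 → 179
combine 127, 179 → 306
Total encoded bits = sum of merged weights = 111 + 127 + 179 + 306 = 723.

723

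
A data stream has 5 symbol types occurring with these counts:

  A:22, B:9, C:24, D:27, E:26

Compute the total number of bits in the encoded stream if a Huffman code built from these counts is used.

247

Merge the two smallest weights repeatedly:
combine B(9), A(22) → 31
combine C(24), E(26) → 50
combine D(27), 31 → 58
combine 50, 58 → 108
Total encoded bits = sum of merged weights = 31 + 50 + 58 + 108 = 247.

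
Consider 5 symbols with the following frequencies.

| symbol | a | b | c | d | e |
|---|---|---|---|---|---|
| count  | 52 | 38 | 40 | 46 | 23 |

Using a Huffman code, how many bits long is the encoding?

Build the Huffman tree bottom-up:
merge e(23) and b(38): 61
merge c(40) and d(46): 86
merge a(52) and 61: 113
merge 86 and 113: 199
Each symbol's bit-cost is frequency × depth; summing gives 459 bits (equivalently 61 + 86 + 113 + 199).

459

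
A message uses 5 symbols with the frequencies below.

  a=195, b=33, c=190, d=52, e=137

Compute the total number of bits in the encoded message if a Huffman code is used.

Merge the two smallest weights repeatedly:
b(33) + d(52) → 85
85 + e(137) → 222
c(190) + a(195) → 385
222 + 385 → 607
Each symbol's bit-cost is frequency × depth; summing gives 1299 bits (equivalently 85 + 222 + 385 + 607).

1299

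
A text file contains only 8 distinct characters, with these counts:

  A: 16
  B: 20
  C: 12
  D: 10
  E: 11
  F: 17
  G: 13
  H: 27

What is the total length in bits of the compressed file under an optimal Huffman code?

Merge the two smallest weights repeatedly:
merge D(10) and E(11): 21
merge C(12) and G(13): 25
merge A(16) and F(17): 33
merge B(20) and 21: 41
merge 25 and H(27): 52
merge 33 and 41: 74
merge 52 and 74: 126
Each symbol's bit-cost is frequency × depth; summing gives 372 bits (equivalently 21 + 25 + 33 + 41 + 52 + 74 + 126).

372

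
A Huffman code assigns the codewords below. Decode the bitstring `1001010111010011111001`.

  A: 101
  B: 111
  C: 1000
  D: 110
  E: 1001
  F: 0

Read left to right; each codeword is recognised as soon as it completes (prefix code):
  1001→E | 0→F | 101→A | 110→D | 1001→E | 111→B | 1001→E
Decoded message: EFADEBE

EFADEBE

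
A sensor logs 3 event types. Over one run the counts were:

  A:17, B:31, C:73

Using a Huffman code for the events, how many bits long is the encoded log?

169

Greedily combine the two least-frequent nodes:
merge A(17) and B(31): 48
merge 48 and C(73): 121
The encoded length is the sum of every internal node's weight: 48 + 121 = 169 bits.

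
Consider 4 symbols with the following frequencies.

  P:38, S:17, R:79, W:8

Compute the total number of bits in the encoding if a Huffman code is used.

Build the Huffman tree bottom-up:
W(8) + S(17) → 25
25 + P(38) → 63
63 + R(79) → 142
Total encoded bits = sum of merged weights = 25 + 63 + 142 = 230.

230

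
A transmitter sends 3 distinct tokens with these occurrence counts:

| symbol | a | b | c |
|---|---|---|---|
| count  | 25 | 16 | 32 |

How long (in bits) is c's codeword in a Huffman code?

Build the tree from the bottom:
merge b(16) and a(25): 41
merge c(32) and 41: 73
c sits one level below the root: a 1-bit codeword.

1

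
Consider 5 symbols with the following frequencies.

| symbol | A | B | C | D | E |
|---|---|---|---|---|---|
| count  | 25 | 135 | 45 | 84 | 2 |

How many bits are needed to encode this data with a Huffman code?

546

Merge the two smallest weights repeatedly:
E(2) + A(25) → 27
27 + C(45) → 72
72 + D(84) → 156
B(135) + 156 → 291
The encoded length is the sum of every internal node's weight: 27 + 72 + 156 + 291 = 546 bits.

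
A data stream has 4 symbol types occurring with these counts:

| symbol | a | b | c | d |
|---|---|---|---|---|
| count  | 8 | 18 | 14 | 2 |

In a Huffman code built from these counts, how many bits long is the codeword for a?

3

Huffman merges, smallest pair first:
merge d(2) and a(8): 10
merge 10 and c(14): 24
merge b(18) and 24: 42
The subtree containing a is merged 3 times, so code length = 3.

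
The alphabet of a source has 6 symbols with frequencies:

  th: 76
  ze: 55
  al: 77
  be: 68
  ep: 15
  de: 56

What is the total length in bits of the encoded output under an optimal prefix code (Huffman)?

Merge the two smallest weights repeatedly:
merge ep(15) and ze(55): 70
merge de(56) and be(68): 124
merge 70 and th(76): 146
merge al(77) and 124: 201
merge 146 and 201: 347
The encoded length is the sum of every internal node's weight: 70 + 124 + 146 + 201 + 347 = 888 bits.

888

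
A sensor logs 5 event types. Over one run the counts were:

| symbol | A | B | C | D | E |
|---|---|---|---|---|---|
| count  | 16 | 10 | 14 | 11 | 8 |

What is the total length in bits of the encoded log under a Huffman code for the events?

Greedily combine the two least-frequent nodes:
combine E(8), B(10) → 18
combine D(11), C(14) → 25
combine A(16), 18 → 34
combine 25, 34 → 59
The encoded length is the sum of every internal node's weight: 18 + 25 + 34 + 59 = 136 bits.

136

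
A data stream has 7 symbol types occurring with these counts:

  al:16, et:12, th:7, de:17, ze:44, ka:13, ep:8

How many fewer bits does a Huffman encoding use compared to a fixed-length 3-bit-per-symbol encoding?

Fixed-length: 3 bits × 117 symbols = 351 bits.
Huffman merges:
combine th(7), ep(8) → 15
combine et(12), ka(13) → 25
combine 15, al(16) → 31
combine de(17), 25 → 42
combine 31, 42 → 73
combine ze(44), 73 → 117
Huffman total = 15 + 25 + 31 + 42 + 73 + 117 = 303 bits.
Saving = 351 − 303 = 48 bits.

48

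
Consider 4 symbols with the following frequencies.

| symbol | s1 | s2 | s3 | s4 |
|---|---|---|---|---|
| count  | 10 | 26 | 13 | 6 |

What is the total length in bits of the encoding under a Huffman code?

100

Greedily combine the two least-frequent nodes:
s4(6) + s1(10) → 16
s3(13) + 16 → 29
s2(26) + 29 → 55
The encoded length is the sum of every internal node's weight: 16 + 29 + 55 = 100 bits.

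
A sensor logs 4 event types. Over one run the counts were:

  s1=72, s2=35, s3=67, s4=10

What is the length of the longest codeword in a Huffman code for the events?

Merge the two lowest-weight nodes at each step:
combine s4(10), s2(35) → 45
combine 45, s3(67) → 112
combine s1(72), 112 → 184
The first pair merged (s4, s2) ends up deepest, at depth 3.

3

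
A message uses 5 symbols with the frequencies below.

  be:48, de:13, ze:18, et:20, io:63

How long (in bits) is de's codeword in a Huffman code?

4

Build the tree from the bottom:
combine de(13), ze(18) → 31
combine et(20), 31 → 51
combine be(48), 51 → 99
combine io(63), 99 → 162
de sits 4 levels below the root, so its codeword is 4 bits.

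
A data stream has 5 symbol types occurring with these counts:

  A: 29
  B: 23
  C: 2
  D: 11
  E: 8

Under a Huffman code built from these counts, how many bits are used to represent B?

2

Huffman merges, smallest pair first:
C(2) + E(8) → 10
10 + D(11) → 21
21 + B(23) → 44
A(29) + 44 → 73
The subtree containing B is merged 2 times, so code length = 2.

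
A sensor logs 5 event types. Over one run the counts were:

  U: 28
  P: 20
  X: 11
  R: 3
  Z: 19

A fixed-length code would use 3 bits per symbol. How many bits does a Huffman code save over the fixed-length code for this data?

67

Fixed-length: 3 bits × 81 symbols = 243 bits.
Huffman merges:
R(3) + X(11) → 14
14 + Z(19) → 33
P(20) + U(28) → 48
33 + 48 → 81
Huffman total = 14 + 33 + 48 + 81 = 176 bits.
Saving = 243 − 176 = 67 bits.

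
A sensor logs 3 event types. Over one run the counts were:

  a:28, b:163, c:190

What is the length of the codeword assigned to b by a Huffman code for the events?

Repeatedly merge the two smallest:
combine a(28), b(163) → 191
combine c(190), 191 → 381
The subtree containing b is merged 2 times, so code length = 2.

2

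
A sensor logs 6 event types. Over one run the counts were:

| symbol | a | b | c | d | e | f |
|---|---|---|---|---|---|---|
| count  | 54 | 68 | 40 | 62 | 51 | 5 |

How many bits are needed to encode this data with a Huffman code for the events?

Greedily combine the two least-frequent nodes:
f(5) + c(40) → 45
45 + e(51) → 96
a(54) + d(62) → 116
b(68) + 96 → 164
116 + 164 → 280
Each symbol's bit-cost is frequency × depth; summing gives 701 bits (equivalently 45 + 96 + 116 + 164 + 280).

701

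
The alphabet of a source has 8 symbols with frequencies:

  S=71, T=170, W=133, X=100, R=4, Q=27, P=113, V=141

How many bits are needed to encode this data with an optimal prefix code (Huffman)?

2099

Greedily combine the two least-frequent nodes:
R(4) + Q(27) → 31
31 + S(71) → 102
X(100) + 102 → 202
P(113) + W(133) → 246
V(141) + T(170) → 311
202 + 246 → 448
311 + 448 → 759
Each symbol's bit-cost is frequency × depth; summing gives 2099 bits (equivalently 31 + 102 + 202 + 246 + 311 + 448 + 759).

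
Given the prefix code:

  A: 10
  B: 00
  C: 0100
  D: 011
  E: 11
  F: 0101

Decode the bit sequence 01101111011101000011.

DDEDAABD

Read left to right; each codeword is recognised as soon as it completes (prefix code):
  011→D | 011→D | 11→E | 011→D | 10→A | 10→A | 00→B | 011→D
Decoded message: DDEDAABD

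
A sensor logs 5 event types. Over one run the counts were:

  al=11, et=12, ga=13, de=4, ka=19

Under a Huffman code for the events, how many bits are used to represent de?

Build the tree from the bottom:
merge de(4) and al(11): 15
merge et(12) and ga(13): 25
merge 15 and ka(19): 34
merge 25 and 34: 59
de's leaf is at depth 3, giving a 3-bit codeword.

3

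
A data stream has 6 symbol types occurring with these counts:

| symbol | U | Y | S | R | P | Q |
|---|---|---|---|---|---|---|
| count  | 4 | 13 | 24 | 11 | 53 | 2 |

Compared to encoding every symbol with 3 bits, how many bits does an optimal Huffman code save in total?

107

Fixed-length: 3 bits × 107 symbols = 321 bits.
Huffman merges:
merge Q(2) and U(4): 6
merge 6 and R(11): 17
merge Y(13) and 17: 30
merge S(24) and 30: 54
merge P(53) and 54: 107
Huffman total = 6 + 17 + 30 + 54 + 107 = 214 bits.
Saving = 321 − 214 = 107 bits.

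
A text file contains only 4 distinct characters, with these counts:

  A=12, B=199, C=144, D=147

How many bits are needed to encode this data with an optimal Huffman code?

961

Greedily combine the two least-frequent nodes:
combine A(12), C(144) → 156
combine D(147), 156 → 303
combine B(199), 303 → 502
The encoded length is the sum of every internal node's weight: 156 + 303 + 502 = 961 bits.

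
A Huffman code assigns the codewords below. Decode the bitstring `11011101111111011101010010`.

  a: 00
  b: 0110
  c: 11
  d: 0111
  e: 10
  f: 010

Read left to right; each codeword is recognised as soon as it completes (prefix code):
  11→c | 0111→d | 0111→d | 11→c | 11→c | 0111→d | 010→f | 10→e | 010→f
Decoded message: cddccdfef

cddccdfef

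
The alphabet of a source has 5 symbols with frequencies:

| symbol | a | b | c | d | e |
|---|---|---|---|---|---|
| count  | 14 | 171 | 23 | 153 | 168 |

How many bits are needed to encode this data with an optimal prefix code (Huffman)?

Build the Huffman tree bottom-up:
merge a(14) and c(23): 37
merge 37 and d(153): 190
merge e(168) and b(171): 339
merge 190 and 339: 529
Each symbol's bit-cost is frequency × depth; summing gives 1095 bits (equivalently 37 + 190 + 339 + 529).

1095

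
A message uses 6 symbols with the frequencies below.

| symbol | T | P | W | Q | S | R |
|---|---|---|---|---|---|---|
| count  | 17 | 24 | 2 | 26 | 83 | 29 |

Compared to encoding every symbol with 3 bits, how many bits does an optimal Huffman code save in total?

147

Fixed-length: 3 bits × 181 symbols = 543 bits.
Huffman merges:
W(2) + T(17) → 19
19 + P(24) → 43
Q(26) + R(29) → 55
43 + 55 → 98
S(83) + 98 → 181
Huffman total = 19 + 43 + 55 + 98 + 181 = 396 bits.
Saving = 543 − 396 = 147 bits.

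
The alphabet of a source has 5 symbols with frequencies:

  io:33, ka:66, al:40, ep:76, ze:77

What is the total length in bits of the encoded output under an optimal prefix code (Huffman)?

Build the Huffman tree bottom-up:
combine io(33), al(40) → 73
combine ka(66), 73 → 139
combine ep(76), ze(77) → 153
combine 139, 153 → 292
Total encoded bits = sum of merged weights = 73 + 139 + 153 + 292 = 657.

657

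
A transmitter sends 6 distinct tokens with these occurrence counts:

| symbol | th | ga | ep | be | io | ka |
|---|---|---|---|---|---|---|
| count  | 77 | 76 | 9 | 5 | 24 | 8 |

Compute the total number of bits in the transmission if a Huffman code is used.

Merge the two smallest weights repeatedly:
merge be(5) and ka(8): 13
merge ep(9) and 13: 22
merge 22 and io(24): 46
merge 46 and ga(76): 122
merge th(77) and 122: 199
Each symbol's bit-cost is frequency × depth; summing gives 402 bits (equivalently 13 + 22 + 46 + 122 + 199).

402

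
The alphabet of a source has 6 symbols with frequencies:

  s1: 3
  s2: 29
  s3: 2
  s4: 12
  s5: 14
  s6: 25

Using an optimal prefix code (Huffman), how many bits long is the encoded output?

Greedily combine the two least-frequent nodes:
s3(2) + s1(3) → 5
5 + s4(12) → 17
s5(14) + 17 → 31
s6(25) + s2(29) → 54
31 + 54 → 85
The encoded length is the sum of every internal node's weight: 5 + 17 + 31 + 54 + 85 = 192 bits.

192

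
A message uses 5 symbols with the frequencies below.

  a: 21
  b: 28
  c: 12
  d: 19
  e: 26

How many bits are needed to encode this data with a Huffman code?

Greedily combine the two least-frequent nodes:
combine c(12), d(19) → 31
combine a(21), e(26) → 47
combine b(28), 31 → 59
combine 47, 59 → 106
Each symbol's bit-cost is frequency × depth; summing gives 243 bits (equivalently 31 + 47 + 59 + 106).

243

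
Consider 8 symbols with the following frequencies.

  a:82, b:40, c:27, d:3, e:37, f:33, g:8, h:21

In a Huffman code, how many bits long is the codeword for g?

5

Repeatedly merge the two smallest:
d(3) + g(8) → 11
11 + h(21) → 32
c(27) + 32 → 59
f(33) + e(37) → 70
b(40) + 59 → 99
70 + a(82) → 152
99 + 152 → 251
g sits 5 levels below the root, so its codeword is 5 bits.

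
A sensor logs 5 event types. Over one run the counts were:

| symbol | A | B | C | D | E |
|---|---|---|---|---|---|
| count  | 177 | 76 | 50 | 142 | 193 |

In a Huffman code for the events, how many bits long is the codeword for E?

2

Build the tree from the bottom:
C(50) + B(76) → 126
126 + D(142) → 268
A(177) + E(193) → 370
268 + 370 → 638
E sits 2 levels below the root, so its codeword is 2 bits.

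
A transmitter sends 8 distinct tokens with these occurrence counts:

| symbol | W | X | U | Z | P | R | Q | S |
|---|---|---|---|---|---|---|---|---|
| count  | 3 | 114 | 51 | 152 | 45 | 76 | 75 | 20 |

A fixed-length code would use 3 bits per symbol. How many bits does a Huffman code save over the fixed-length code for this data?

175

Fixed-length: 3 bits × 536 symbols = 1608 bits.
Huffman merges:
combine W(3), S(20) → 23
combine 23, P(45) → 68
combine U(51), 68 → 119
combine Q(75), R(76) → 151
combine X(114), 119 → 233
combine 151, Z(152) → 303
combine 233, 303 → 536
Huffman total = 23 + 68 + 119 + 151 + 233 + 303 + 536 = 1433 bits.
Saving = 1608 − 1433 = 175 bits.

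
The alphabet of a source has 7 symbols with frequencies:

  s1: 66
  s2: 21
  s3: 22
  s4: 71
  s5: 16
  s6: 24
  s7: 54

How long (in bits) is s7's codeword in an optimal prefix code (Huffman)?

Repeatedly merge the two smallest:
s5(16) + s2(21) → 37
s3(22) + s6(24) → 46
37 + 46 → 83
s7(54) + s1(66) → 120
s4(71) + 83 → 154
120 + 154 → 274
s7 sits 2 levels below the root, so its codeword is 2 bits.

2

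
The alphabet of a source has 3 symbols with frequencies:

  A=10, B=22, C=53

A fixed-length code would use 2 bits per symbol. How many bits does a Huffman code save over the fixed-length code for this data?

Fixed-length: 2 bits × 85 symbols = 170 bits.
Huffman merges:
combine A(10), B(22) → 32
combine 32, C(53) → 85
Huffman total = 32 + 85 = 117 bits.
Saving = 170 − 117 = 53 bits.

53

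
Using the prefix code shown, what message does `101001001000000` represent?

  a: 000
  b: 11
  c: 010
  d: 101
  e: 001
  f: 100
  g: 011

Read left to right; each codeword is recognised as soon as it completes (prefix code):
  101→d | 001→e | 001→e | 000→a | 000→a
Decoded message: deeaa

deeaa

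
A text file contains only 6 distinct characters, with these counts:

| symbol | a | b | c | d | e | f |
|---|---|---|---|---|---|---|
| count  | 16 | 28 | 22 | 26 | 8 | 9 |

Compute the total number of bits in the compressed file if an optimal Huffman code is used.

Greedily combine the two least-frequent nodes:
merge e(8) and f(9): 17
merge a(16) and 17: 33
merge c(22) and d(26): 48
merge b(28) and 33: 61
merge 48 and 61: 109
Each symbol's bit-cost is frequency × depth; summing gives 268 bits (equivalently 17 + 33 + 48 + 61 + 109).

268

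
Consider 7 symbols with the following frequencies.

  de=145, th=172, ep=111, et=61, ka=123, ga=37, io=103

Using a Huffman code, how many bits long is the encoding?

Merge the two smallest weights repeatedly:
ga(37) + et(61) → 98
98 + io(103) → 201
ep(111) + ka(123) → 234
de(145) + th(172) → 317
201 + 234 → 435
317 + 435 → 752
Each symbol's bit-cost is frequency × depth; summing gives 2037 bits (equivalently 98 + 201 + 234 + 317 + 435 + 752).

2037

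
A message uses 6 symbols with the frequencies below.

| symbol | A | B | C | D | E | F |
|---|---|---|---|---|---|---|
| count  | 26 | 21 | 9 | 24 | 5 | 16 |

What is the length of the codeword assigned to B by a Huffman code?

Huffman merges, smallest pair first:
merge E(5) and C(9): 14
merge 14 and F(16): 30
merge B(21) and D(24): 45
merge A(26) and 30: 56
merge 45 and 56: 101
The subtree containing B is merged 2 times, so code length = 2.

2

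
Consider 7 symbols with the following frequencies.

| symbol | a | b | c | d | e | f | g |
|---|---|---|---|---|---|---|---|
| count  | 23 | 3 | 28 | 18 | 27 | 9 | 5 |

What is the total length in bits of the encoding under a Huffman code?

286

Build the Huffman tree bottom-up:
combine b(3), g(5) → 8
combine 8, f(9) → 17
combine 17, d(18) → 35
combine a(23), e(27) → 50
combine c(28), 35 → 63
combine 50, 63 → 113
Total encoded bits = sum of merged weights = 8 + 17 + 35 + 50 + 63 + 113 = 286.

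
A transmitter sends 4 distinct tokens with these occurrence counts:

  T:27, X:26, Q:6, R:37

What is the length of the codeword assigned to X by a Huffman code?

3

Build the tree from the bottom:
Q(6) + X(26) → 32
T(27) + 32 → 59
R(37) + 59 → 96
The subtree containing X is merged 3 times, so code length = 3.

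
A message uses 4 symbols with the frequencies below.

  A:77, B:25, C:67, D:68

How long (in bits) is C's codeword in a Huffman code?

Repeatedly merge the two smallest:
B(25) + C(67) → 92
D(68) + A(77) → 145
92 + 145 → 237
The subtree containing C is merged 2 times, so code length = 2.

2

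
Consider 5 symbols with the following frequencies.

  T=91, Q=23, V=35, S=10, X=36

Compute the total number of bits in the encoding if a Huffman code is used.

Build the Huffman tree bottom-up:
merge S(10) and Q(23): 33
merge 33 and V(35): 68
merge X(36) and 68: 104
merge T(91) and 104: 195
Each symbol's bit-cost is frequency × depth; summing gives 400 bits (equivalently 33 + 68 + 104 + 195).

400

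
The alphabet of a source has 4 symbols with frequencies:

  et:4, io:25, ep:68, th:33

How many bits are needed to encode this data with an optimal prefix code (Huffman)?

221

Build the Huffman tree bottom-up:
et(4) + io(25) → 29
29 + th(33) → 62
62 + ep(68) → 130
Total encoded bits = sum of merged weights = 29 + 62 + 130 = 221.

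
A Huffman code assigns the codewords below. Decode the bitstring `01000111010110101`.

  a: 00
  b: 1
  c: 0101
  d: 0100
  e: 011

Read left to right; each codeword is recognised as soon as it completes (prefix code):
  0100→d | 011→e | 1→b | 0101→c | 1→b | 0101→c
Decoded message: debcbc

debcbc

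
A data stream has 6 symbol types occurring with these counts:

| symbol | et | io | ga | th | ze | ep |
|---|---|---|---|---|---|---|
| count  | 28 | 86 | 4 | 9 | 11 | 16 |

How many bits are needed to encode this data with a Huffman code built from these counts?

299

Greedily combine the two least-frequent nodes:
ga(4) + th(9) → 13
ze(11) + 13 → 24
ep(16) + 24 → 40
et(28) + 40 → 68
68 + io(86) → 154
Total encoded bits = sum of merged weights = 13 + 24 + 40 + 68 + 154 = 299.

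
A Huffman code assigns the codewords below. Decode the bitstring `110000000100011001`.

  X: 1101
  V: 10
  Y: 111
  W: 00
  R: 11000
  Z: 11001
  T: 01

RWWVWZ

Read left to right; each codeword is recognised as soon as it completes (prefix code):
  11000→R | 00→W | 00→W | 10→V | 00→W | 11001→Z
Decoded message: RWWVWZ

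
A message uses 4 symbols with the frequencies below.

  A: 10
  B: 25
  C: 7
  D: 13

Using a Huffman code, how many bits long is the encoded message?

102

Greedily combine the two least-frequent nodes:
combine C(7), A(10) → 17
combine D(13), 17 → 30
combine B(25), 30 → 55
The encoded length is the sum of every internal node's weight: 17 + 30 + 55 = 102 bits.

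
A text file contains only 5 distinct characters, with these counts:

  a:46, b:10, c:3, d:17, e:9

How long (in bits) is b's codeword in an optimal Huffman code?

3

Huffman merges, smallest pair first:
merge c(3) and e(9): 12
merge b(10) and 12: 22
merge d(17) and 22: 39
merge 39 and a(46): 85
b's leaf is at depth 3, giving a 3-bit codeword.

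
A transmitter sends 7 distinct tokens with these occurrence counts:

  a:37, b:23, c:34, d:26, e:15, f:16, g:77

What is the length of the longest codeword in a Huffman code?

4

Merge the two lowest-weight nodes at each step:
merge e(15) and f(16): 31
merge b(23) and d(26): 49
merge 31 and c(34): 65
merge a(37) and 49: 86
merge 65 and g(77): 142
merge 86 and 142: 228
The rarest symbols sit at the bottom; the longest codeword is 4 bits.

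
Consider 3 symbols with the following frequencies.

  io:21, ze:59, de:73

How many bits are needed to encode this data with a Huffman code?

233

Greedily combine the two least-frequent nodes:
merge io(21) and ze(59): 80
merge de(73) and 80: 153
Each symbol's bit-cost is frequency × depth; summing gives 233 bits (equivalently 80 + 153).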